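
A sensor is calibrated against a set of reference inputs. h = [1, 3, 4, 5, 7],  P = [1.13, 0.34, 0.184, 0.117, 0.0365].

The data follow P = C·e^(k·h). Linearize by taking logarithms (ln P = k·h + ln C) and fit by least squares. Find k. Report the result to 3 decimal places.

Let Y = ln P. Fitting Y = k·h + ln C by least squares:
Over the data: Σh = 20.0000, Σ(h)² = 100.0000, Σln P = -8.1054, Σh·ln P = -43.7865.
Normal system: [[100.0000, 20.0000]; [20.0000, 5]]·[k, ln C]ᵀ = [-43.7865, -8.1054]ᵀ.
Solving (det = 100.0000): k = -0.56824, ln C = 0.65186.

k = -0.568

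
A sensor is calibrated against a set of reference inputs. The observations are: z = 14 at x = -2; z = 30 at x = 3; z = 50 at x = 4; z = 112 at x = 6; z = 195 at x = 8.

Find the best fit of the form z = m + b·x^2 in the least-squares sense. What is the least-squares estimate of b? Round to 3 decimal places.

From the data, Σ1 = 5, Σx^2 = 129, Σx^2·x^2 = 5745.
And Σz = 401, Σx^2·z = 17638.
So AᵀA·[m, b]ᵀ = Aᵀz: [[5, 129]; [129, 5745]]·[m, b]ᵀ = [401, 17638]ᵀ.
Determinant 5·5745 − 129² = 12084.
m = (401·5745 − 129·17638)/12084 = 499/212; b = (5·17638 − 129·401)/12084 = 1919/636.

b = 3.017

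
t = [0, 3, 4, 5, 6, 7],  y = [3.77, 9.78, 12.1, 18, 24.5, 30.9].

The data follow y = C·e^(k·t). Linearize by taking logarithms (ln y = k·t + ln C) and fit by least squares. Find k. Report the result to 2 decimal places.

With ln yᵢ as the transformed response and tᵢ as the regressor:
Sums: Σt = 25.0000, Σ(t)² = 135.0000, Σln y = 15.6204, Σt·ln y = 74.4730.
Normal system: [[135.0000, 25.0000]; [25.0000, 6]]·[k, ln C]ᵀ = [74.4730, 15.6204]ᵀ.
Solving (det = 185.0000): k = 0.30447, ln C = 1.33476.

k = 0.30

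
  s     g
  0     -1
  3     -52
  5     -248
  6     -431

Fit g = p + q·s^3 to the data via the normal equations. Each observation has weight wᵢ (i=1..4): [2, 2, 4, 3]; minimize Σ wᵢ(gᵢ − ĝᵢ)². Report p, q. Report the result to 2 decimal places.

p = 0.68, q = -2.00

The normal system XᵀWX·[p, q]ᵀ = XᵀWg is [[11, 1202]; [1202, 203926]]·[p, q]ᵀ = [-2391, -406096]ᵀ.
Determinant 11·203926 − 1202² = 798382.
p = ((-2391)·203926 − 1202·(-406096))/798382 = 270163/399191; q = (11·(-406096) − 1202·(-2391))/798382 = -796537/399191.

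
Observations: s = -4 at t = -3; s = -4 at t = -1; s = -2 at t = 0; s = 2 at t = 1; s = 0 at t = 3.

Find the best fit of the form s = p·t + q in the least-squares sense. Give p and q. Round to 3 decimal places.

MᵀM·[p, q]ᵀ = Mᵀs reads: 20·p + 0·q = 18;  0·p + 5·q = -8.
det = 20·5 − 0² = 100.
p = (18·5 − 0·(-8))/100 = 9/10; q = (20·(-8) − 0·18)/100 = -8/5.

p = 0.900, q = -1.600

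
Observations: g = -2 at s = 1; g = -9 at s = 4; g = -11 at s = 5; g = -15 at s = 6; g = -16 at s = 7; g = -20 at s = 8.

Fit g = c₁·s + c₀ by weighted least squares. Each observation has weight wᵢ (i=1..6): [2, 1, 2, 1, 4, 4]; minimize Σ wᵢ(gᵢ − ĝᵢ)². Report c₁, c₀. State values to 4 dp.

The normal equations are: 556·c₁ + 82·c₀ = -1328;  82·c₁ + 14·c₀ = -194.
(Σwᵢ·s·s = 556, Σwᵢ·s = 82, Σwᵢ·1 = 14, Σwᵢ·s·g = -1328, Σwᵢ·g = -194.)
det = 556·14 − 82² = 1060.
c₁ = ((-1328)·14 − 82·(-194))/1060 = -671/265; c₀ = (556·(-194) − 82·(-1328))/1060 = 258/265.

c₁ = -2.5321, c₀ = 0.9736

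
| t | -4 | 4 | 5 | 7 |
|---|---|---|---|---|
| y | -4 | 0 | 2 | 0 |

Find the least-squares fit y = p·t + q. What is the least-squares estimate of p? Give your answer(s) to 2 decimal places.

p = 0.46

Setting ∂/∂p … = 0 gives: 106·p + 12·q = 26;  12·p + 4·q = -2.
Determinant 106·4 − 12² = 280.
p = (26·4 − 12·(-2))/280 = 16/35; q = (106·(-2) − 12·26)/280 = -131/70.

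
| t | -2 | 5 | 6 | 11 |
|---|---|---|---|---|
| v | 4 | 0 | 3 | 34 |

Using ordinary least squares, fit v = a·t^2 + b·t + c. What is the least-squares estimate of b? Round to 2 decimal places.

b = -2.04

With design matrix A, AᵀA = [[16578, 1664, 186]; [1664, 186, 20]; [186, 20, 4]] and Aᵀv = [4238, 384, 41]ᵀ.
Inverting the 3×3 Gram matrix, [a, b, c]ᵀ = [69123/143138, -146015/71569, -286905/143138]ᵀ.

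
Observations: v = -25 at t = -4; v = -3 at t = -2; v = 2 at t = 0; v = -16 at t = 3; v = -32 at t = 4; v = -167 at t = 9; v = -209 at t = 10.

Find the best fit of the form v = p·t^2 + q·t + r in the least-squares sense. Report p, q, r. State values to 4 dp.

p = -2.0344, q = -0.7983, r = 3.6771

Sums needed: Σt^2·t^2 = 17170, Σt^2·t = 1748, Σt^2 = 226, Σt·t = 226, Σt = 20, Σ1 = 7.
Right-hand side: Σt^2·v = -35495, Σt·v = -3663, Σv = -450.
Inverting the 3×3 Gram matrix, [p, q, r]ᵀ = [-1073197/527526, -421127/527526, 969883/263763]ᵀ.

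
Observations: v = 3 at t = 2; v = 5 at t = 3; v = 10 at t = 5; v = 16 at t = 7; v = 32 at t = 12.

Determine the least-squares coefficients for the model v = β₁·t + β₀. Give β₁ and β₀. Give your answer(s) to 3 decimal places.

β₁ = 2.933, β₀ = -3.812

Sums needed: Σt·t = 231, Σt = 29, Σ1 = 5.
And Σt·v = 567, Σv = 66.
Determinant 231·5 − 29² = 314.
β₁ = (567·5 − 29·66)/314 = 921/314; β₀ = (231·66 − 29·567)/314 = -1197/314.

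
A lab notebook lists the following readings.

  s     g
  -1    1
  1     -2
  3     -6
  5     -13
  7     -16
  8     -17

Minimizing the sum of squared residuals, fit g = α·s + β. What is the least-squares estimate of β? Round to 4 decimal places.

β = -0.5890

Compute the Gram sums: Σs·s = 149, Σs = 23, Σ1 = 6.
Moment sums: Σs·g = -334, Σg = -53.
Determinant 149·6 − 23² = 365.
α = ((-334)·6 − 23·(-53))/365 = -157/73; β = (149·(-53) − 23·(-334))/365 = -43/73.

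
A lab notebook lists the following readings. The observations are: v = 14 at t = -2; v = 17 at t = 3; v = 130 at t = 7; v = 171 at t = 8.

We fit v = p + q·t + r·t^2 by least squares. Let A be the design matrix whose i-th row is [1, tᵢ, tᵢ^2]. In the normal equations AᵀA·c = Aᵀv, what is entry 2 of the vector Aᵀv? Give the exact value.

Entry 2 ↔ basis t, so (Aᵀv)_{2} = Σᵢ (t)·vᵢ = (-2)·(14) + (3)·(17) + (7)·(130) + (8)·(171) = 2301.

2301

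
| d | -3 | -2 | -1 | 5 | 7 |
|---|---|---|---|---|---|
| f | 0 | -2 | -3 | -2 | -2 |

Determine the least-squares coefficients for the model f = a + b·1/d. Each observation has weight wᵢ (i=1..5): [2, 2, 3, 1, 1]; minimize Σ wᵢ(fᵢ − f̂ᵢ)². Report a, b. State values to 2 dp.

Setting ∂/∂a … = 0 gives: 9·a + (-454/105)·b = -17;  (-454/105)·a + (83407/22050)·b = 361/35.
det = 9·(83407/22050) − (-454/105)² = 338431/22050.
a = ((-17)·(83407/22050) − (-454/105)·(361/35))/(338431/22050) = -434555/338431; b = (9·(361/35) − (-454/105)·(-17))/(338431/22050) = 426090/338431.

a = -1.28, b = 1.26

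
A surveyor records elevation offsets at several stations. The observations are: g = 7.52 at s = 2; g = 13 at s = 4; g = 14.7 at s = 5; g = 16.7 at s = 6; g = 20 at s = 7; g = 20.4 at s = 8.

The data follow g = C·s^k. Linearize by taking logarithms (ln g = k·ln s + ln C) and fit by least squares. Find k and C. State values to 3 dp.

Taking logs, ln g = k·ln s + ln C, so regress ln g on ln s.
Over the data: Σln s = 9.5060, Σ(ln s)² = 16.3136, Σln g = 16.0970, Σln s·ln g = 26.4248.
Normal system: [[16.3136, 9.5060]; [9.5060, 6]]·[k, ln C]ᵀ = [26.4248, 16.0970]ᵀ.
Solving (det = 7.5177): k = 0.73563, ln C = 1.51736, so C = exp(1.51736) = 4.56019.

k = 0.736, C = 4.560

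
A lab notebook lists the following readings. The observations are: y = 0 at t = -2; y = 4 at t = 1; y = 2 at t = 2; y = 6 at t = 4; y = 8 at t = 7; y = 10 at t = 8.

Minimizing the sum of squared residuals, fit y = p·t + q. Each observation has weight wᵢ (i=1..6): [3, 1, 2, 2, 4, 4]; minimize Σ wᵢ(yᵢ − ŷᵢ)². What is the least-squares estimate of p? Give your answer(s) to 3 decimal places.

With design matrix M, MᵀWM = [[505, 67]; [67, 16]] and MᵀWy = [604, 92]ᵀ.
Eliminating q: 16·(row 1) − 67·(row 2) gives 3591·p = 16·604 − 67·92 = 3500, so p = 500/513.
Then q = (92 − 67·(500/513))/16 = 856/513.

p = 0.975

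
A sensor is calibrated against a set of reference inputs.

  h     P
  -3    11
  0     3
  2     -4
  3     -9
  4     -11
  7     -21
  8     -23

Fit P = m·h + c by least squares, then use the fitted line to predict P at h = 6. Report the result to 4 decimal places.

The normal equations are: 151·m + 21·c = -443;  21·m + 7·c = -54.
Δ = 151·7 − 21² = 616.
m = ((-443)·7 − 21·(-54))/616 = -281/88; c = (151·(-54) − 21·(-443))/616 = 1149/616.
At h = 6: P̂ = (-281/88)·(6) + (1149/616)·(1) = -10653/616.

P̂ = -17.2938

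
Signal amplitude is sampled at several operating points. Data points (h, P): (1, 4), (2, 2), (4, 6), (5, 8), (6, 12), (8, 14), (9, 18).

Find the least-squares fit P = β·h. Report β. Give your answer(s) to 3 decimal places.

Compute the Gram sums: Σh·h = 227.
For MᵀP: Σh·P = 418.
β = 418/227 = 1.84141.

β = 1.841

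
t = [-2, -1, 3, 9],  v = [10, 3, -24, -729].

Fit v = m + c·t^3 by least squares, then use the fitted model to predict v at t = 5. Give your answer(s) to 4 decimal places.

From the data, Σ1 = 4, Σt^3 = 747, Σt^3·t^3 = 532235.
For Mᵀv: Σv = -740, Σt^3·v = -532172.
MᵀM·[m, c]ᵀ = Mᵀv becomes [[4, 747]; [747, 532235]]·[m, c]ᵀ = [-740, -532172]ᵀ.
Δ = 4·532235 − 747² = 1570931.
m = ((-740)·532235 − 747·(-532172))/1570931 = 3678584/1570931; c = (4·(-532172) − 747·(-740))/1570931 = -1575908/1570931.
At t = 5: v̂ = (3678584/1570931)·(1) + (-1575908/1570931)·(125) = -193309916/1570931.

v̂ = -123.0544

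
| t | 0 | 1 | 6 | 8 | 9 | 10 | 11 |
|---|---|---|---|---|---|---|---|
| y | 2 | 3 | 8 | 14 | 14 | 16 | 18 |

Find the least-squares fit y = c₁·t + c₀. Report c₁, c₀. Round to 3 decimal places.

c₁ = 1.450, c₀ = 1.394

Compute the Gram sums: Σt·t = 403, Σt = 45, Σ1 = 7.
And Σt·y = 647, Σy = 75.
So AᵀA·[c₁, c₀]ᵀ = Aᵀy: [[403, 45]; [45, 7]]·[c₁, c₀]ᵀ = [647, 75]ᵀ.
Eliminating c₀: 7·(row 1) − 45·(row 2) gives 796·c₁ = 7·647 − 45·75 = 1154, so c₁ = 577/398.
Then c₀ = (75 − 45·(577/398))/7 = 555/398.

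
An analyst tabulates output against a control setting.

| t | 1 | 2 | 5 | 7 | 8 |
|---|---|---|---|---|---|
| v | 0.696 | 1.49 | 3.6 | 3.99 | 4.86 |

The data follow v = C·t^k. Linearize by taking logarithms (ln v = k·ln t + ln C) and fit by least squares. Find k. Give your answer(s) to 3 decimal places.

Let Y = ln v. Fitting Y = k·ln t + ln C by least squares:
Over the data: Σln t = 6.3279, Σ(ln t)² = 11.1814, Σln v = 4.2821, Σln t·ln v = 8.3184.
Normal system: [[11.1814, 6.3279]; [6.3279, 5]]·[k, ln C]ᵀ = [8.3184, 4.2821]ᵀ.
Solving (det = 15.8642): k = 0.91369, ln C = -0.29993.

k = 0.914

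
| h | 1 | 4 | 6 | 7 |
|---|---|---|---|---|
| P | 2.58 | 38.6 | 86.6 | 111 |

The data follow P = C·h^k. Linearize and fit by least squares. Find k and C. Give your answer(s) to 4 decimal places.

Taking logs, ln P = k·ln h + ln C, so regress ln P on ln h.
Σln h = 5.1240, Σ(ln h)² = 8.9188, Σln P = 13.7719, Σln h·ln P = 22.2224.
Equations: 8.9188·k + 5.1240·ln C = 22.2224;  5.1240·k + 4·ln C = 13.7719.
Solving (det = 9.4201): k = 1.94509, ln C = 0.95133, so C = exp(0.95133) = 2.58914.

k = 1.9451, C = 2.5891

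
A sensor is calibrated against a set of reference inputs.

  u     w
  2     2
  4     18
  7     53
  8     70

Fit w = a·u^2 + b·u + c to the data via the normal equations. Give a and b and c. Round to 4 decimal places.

From the data, Σu^2·u^2 = 6769, Σu^2·u = 927, Σu^2 = 133, Σu·u = 133, Σu = 21, Σ1 = 4.
Moment sums: Σu^2·w = 7373, Σu·w = 1007, Σw = 143.
XᵀX·[a, b, c]ᵀ = Xᵀw becomes [[6769, 927, 133]; [927, 133, 21]; [133, 21, 4]]·[a, b, c]ᵀ = [7373, 1007, 143]ᵀ.
Solving the 3×3 system (Gaussian elimination) gives a = 158/177, b = 135/59, c = -1052/177.

a = 0.8927, b = 2.2881, c = -5.9435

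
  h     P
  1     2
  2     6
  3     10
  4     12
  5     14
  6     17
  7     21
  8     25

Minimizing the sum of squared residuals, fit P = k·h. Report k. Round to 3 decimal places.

k = 2.995

Setting ∂/∂k … = 0 gives: 204·k = 611.
(Σh·h = 204, Σh·P = 611.)
Hence k = 611 / 204 ≈ 2.9951.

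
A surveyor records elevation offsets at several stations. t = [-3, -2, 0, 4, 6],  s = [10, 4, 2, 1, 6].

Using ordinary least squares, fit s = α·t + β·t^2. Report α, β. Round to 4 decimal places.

α = -1.6860, β = 0.4555

Setting ∂/∂α … = 0 gives: 65·α + 245·β = 2;  245·α + 1649·β = 338.
Δ = 65·1649 − 245² = 47160.
α = (2·1649 − 245·338)/47160 = -3313/1965; β = (65·338 − 245·2)/47160 = 179/393.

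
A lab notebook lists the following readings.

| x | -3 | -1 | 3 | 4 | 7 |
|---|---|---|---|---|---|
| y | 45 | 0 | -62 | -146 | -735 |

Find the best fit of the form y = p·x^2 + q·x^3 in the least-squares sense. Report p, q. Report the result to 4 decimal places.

MᵀM·[p, q]ᵀ = Mᵀy reads: 2820·p + 17830·q = -38504;  17830·p + 123204·q = -264338.
Determinant 2820·123204 − 17830² = 29526380.
p = ((-38504)·123204 − 17830·(-264338))/29526380 = -403951/388505; q = (2820·(-264338) − 17830·(-38504))/29526380 = -155018/77701.

p = -1.0398, q = -1.9951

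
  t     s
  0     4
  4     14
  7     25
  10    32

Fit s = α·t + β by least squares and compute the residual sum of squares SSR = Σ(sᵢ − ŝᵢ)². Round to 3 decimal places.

Entries of XᵀX: Σt·t = 165, Σt = 21, Σ1 = 4.
Right-hand side: Σt·s = 551, Σs = 75.
XᵀX·[α, β]ᵀ = Xᵀs becomes [[165, 21]; [21, 4]]·[α, β]ᵀ = [551, 75]ᵀ.
Δ = 165·4 − 21² = 219.
α = (551·4 − 21·75)/219 = 629/219; β = (165·75 − 21·551)/219 = 268/73.
Residuals: 24/73, -254/219, 268/219, -86/219; SSR = 680/219.

SSR = 3.105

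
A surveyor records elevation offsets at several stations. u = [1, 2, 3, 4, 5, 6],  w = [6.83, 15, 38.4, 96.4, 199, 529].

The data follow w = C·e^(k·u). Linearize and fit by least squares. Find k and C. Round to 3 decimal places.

With ln wᵢ as the transformed response and uᵢ as the regressor:
XᵀX = [[91.0000, 21.0000]; [21.0000, 6]], rhs = [100.6481, 24.4102]ᵀ  (here Σu = 21.0000, Σ(u)² = 91.0000, Σln w = 24.4102, Σu·ln w = 100.6481).
Slope k = (n·Σu·ln w − Σu·Σln w)/(n·Σ(u)² − (Σu)²) = (6·100.6481 − 21.0000·24.4102)/105.0000 = 0.86927; ln C = (Σln w − k·Σu)/n = 1.02592, so C = exp(1.02592) = 2.78966.

k = 0.869, C = 2.790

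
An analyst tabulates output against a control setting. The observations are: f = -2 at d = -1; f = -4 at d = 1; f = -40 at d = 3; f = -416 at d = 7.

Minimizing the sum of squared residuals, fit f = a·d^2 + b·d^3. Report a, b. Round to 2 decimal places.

a = -1.52, b = -1.00

Sums needed: Σd^2·d^2 = 2484, Σd^2·d^3 = 17050, Σd^3·d^3 = 118380.
Moment sums: Σd^2·f = -20750, Σd^3·f = -143770.
Normal equations: [[2484, 17050]; [17050, 118380]]·[a, b]ᵀ = [-20750, -143770]ᵀ.
Determinant 2484·118380 − 17050² = 3353420.
a = ((-20750)·118380 − 17050·(-143770))/3353420 = -36475/23953; b = (2484·(-143770) − 17050·(-20750))/3353420 = -23837/23953.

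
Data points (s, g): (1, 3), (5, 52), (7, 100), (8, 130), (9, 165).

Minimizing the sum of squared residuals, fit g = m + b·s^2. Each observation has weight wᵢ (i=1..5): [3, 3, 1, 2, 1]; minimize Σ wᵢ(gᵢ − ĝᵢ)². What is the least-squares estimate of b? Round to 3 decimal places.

From the data, Σwᵢ·1 = 10, Σwᵢ·s^2 = 336, Σwᵢ·s^2·s^2 = 19032.
For AᵀWg: Σwᵢ·g = 690, Σwᵢ·s^2·g = 38814.
AᵀWA·[m, b]ᵀ = AᵀWg becomes [[10, 336]; [336, 19032]]·[m, b]ᵀ = [690, 38814]ᵀ.
det = 10·19032 − 336² = 77424.
m = (690·19032 − 336·38814)/77424 = 1887/1613; b = (10·38814 − 336·690)/77424 = 13025/6452.

b = 2.019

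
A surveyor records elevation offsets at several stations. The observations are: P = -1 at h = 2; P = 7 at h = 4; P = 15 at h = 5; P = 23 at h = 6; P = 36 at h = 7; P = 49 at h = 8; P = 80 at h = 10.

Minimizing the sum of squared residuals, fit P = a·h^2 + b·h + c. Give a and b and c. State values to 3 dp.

a = 0.969, b = -1.418, c = -2.347

Forming MᵀM = [[18690, 2268, 294]; [2268, 294, 42]; [294, 42, 7]] and MᵀP = [14211, 1683, 209]ᵀ gives MᵀM·[a, b, c]ᵀ = MᵀP.
Solving the 3×3 system (Gaussian elimination) gives a = 95/98, b = -139/98, c = -115/49.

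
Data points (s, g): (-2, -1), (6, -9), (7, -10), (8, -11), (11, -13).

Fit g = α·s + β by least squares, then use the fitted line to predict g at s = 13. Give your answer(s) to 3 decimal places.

ĝ = -15.428

Forming MᵀM = [[274, 30]; [30, 5]] and Mᵀg = [-353, -44]ᵀ gives MᵀM·[α, β]ᵀ = Mᵀg.
Δ = 274·5 − 30² = 470.
α = ((-353)·5 − 30·(-44))/470 = -89/94; β = (274·(-44) − 30·(-353))/470 = -733/235.
At s = 13: ĝ = (-89/94)·(13) + (-733/235)·(1) = -7251/470.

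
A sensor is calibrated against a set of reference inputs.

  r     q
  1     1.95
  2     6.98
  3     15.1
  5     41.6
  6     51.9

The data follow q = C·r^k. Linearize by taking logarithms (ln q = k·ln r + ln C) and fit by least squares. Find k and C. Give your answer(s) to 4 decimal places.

With ln qᵢ as the transformed response and ln rᵢ as the regressor:
AᵀA = [[7.4881, 5.1930]; [5.1930, 5]], rhs = [17.4056, 13.0030]ᵀ  (here Σln r = 5.1930, Σ(ln r)² = 7.4881, Σln q = 13.0030, Σln r·ln q = 17.4056).
Solving (det = 10.4737): k = 1.86219, ln C = 0.66654, so C = exp(0.66654) = 1.94749.

k = 1.8622, C = 1.9475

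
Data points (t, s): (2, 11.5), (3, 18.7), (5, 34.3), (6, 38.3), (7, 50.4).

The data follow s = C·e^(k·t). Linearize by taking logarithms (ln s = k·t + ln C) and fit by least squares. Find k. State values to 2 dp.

k = 0.28

Taking logs, ln s = k·t + ln C, so regress ln s on t.
Σt = 23.0000, Σ(t)² = 123.0000, Σln s = 16.4715, Σt·ln s = 80.6586.
Equations: 123.0000·k + 23.0000·ln C = 80.6586;  23.0000·k + 5·ln C = 16.4715.
Slope k = (n·Σt·ln s − Σt·Σln s)/(n·Σ(t)² − (Σt)²) = (5·80.6586 − 23.0000·16.4715)/86.0000 = 0.28430; ln C = (Σln s − k·Σt)/n = 1.98652.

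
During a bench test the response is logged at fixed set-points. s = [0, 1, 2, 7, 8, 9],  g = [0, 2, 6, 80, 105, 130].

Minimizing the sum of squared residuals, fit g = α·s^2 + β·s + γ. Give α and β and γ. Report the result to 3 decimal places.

With design matrix A, AᵀA = [[13075, 1593, 199]; [1593, 199, 27]; [199, 27, 6]] and Aᵀg = [21196, 2584, 323]ᵀ.
Inverting the 3×3 Gram matrix, [α, β, γ]ᵀ = [463/296, 23371/45880, -7751/22940]ᵀ.

α = 1.564, β = 0.509, γ = -0.338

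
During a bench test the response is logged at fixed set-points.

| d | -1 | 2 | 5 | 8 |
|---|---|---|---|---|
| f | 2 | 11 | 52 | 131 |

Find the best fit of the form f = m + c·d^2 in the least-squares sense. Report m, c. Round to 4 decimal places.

Forming XᵀX = [[4, 94]; [94, 4738]] and Xᵀf = [196, 9730]ᵀ gives XᵀX·[m, c]ᵀ = Xᵀf.
Eliminating c: 4738·(row 1) − 94·(row 2) gives 10116·m = 4738·196 − 94·9730 = 14028, so m = 1169/843.
Then c = (9730 − 94·(1169/843))/4738 = 1708/843.

m = 1.3867, c = 2.0261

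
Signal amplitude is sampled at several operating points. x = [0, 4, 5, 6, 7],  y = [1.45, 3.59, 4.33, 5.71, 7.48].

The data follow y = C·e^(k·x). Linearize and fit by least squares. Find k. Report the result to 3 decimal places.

k = 0.231

Linearized form: ln y = k·x + ln C. From the 5 transformed points,
Σx = 22.0000, Σ(x)² = 126.0000, Σln y = 6.8697, Σx·ln y = 36.9794.
Normal system: [[126.0000, 22.0000]; [22.0000, 5]]·[k, ln C]ᵀ = [36.9794, 6.8697]ᵀ.
Solving (det = 146.0000): k = 0.23125, ln C = 0.35644.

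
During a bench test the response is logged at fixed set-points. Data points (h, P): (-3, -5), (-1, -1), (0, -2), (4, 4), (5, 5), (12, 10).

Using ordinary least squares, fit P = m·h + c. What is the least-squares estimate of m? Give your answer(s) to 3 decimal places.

m = 0.993

XᵀX·[m, c]ᵀ = XᵀP reads: 195·m + 17·c = 177;  17·m + 6·c = 11.
(Σh·h = 195, Σh = 17, Σ1 = 6, Σh·P = 177, ΣP = 11.)
Eliminating c: 6·(row 1) − 17·(row 2) gives 881·m = 6·177 − 17·11 = 875, so m = 875/881.
Then c = (11 − 17·(875/881))/6 = -864/881.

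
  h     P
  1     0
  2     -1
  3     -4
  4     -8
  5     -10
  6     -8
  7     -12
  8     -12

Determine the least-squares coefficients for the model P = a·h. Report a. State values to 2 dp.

a = -1.59

Compute the Gram sums: Σh·h = 204.
Moment sums: Σh·P = -324.
So MᵀM·[a]ᵀ = MᵀP: [[204]]·[a]ᵀ = [-324]ᵀ.
a = (-324)/204 = -1.58824.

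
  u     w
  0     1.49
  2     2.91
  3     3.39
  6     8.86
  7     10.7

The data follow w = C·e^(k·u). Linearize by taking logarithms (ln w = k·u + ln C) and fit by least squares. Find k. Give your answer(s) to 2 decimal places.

k = 0.28

With ln wᵢ as the transformed response and uᵢ as the regressor:
XᵀX = [[98.0000, 18.0000]; [18.0000, 5]], rhs = [35.4798, 7.2395]ᵀ  (here Σu = 18.0000, Σ(u)² = 98.0000, Σln w = 7.2395, Σu·ln w = 35.4798).
Solving (det = 166.0000): k = 0.28366, ln C = 0.42675.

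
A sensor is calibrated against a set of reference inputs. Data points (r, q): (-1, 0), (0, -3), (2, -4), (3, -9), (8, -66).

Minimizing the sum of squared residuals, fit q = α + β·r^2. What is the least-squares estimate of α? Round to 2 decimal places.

Sums needed: Σ1 = 5, Σr^2 = 78, Σr^2·r^2 = 4194.
Moment sums: Σq = -82, Σr^2·q = -4321.
Δ = 5·4194 − 78² = 14886.
α = ((-82)·4194 − 78·(-4321))/14886 = -1145/2481; β = (5·(-4321) − 78·(-82))/14886 = -15209/14886.

α = -0.46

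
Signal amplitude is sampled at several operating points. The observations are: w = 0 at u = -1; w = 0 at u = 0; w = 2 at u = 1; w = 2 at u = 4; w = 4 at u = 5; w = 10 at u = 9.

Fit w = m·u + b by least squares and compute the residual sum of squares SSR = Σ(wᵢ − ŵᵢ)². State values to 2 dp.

Entries of XᵀX: Σu·u = 124, Σu = 18, Σ1 = 6.
Right-hand side: Σu·w = 120, Σw = 18.
XᵀX·[m, b]ᵀ = Xᵀw becomes [[124, 18]; [18, 6]]·[m, b]ᵀ = [120, 18]ᵀ.
Eliminating b: 6·(row 1) − 18·(row 2) gives 420·m = 6·120 − 18·18 = 396, so m = 33/35.
Then b = (18 − 18·(33/35))/6 = 6/35.
Residuals: 27/35, -6/35, 31/35, -68/35, -31/35, 47/35; SSR = 272/35.

SSR = 7.77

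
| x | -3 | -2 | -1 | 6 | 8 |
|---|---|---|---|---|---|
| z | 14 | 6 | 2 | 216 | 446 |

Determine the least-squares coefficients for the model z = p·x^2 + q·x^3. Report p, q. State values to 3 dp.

Setting ∂/∂p … = 0 gives: 5490·p + 40268·q = 36472;  40268·p + 309594·q = 274580.
(Σx^2·x^2 = 5490, Σx^2·x^3 = 40268, Σx^3·x^3 = 309594, Σx^2·z = 36472, Σx^3·z = 274580.)
Eliminating q: 309594·(row 1) − 40268·(row 2) gives 78159236·p = 309594·36472 − 40268·274580 = 234724928, so p = 58681232/19539809.
Then q = (274580 − 40268·(58681232/19539809))/309594 = 9697426/19539809.

p = 3.003, q = 0.496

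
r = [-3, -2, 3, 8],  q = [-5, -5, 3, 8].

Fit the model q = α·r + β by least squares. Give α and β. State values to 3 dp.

The normal system AᵀA·[α, β]ᵀ = Aᵀq is [[86, 6]; [6, 4]]·[α, β]ᵀ = [98, 1]ᵀ.
Eliminating β: 4·(row 1) − 6·(row 2) gives 308·α = 4·98 − 6·1 = 386, so α = 193/154.
Then β = (1 − 6·(193/154))/4 = -251/154.

α = 1.253, β = -1.630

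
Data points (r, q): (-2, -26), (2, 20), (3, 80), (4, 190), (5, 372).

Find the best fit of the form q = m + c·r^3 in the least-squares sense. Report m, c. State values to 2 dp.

m = -2.29, c = 3.00

With design matrix A, AᵀA = [[5, 216]; [216, 20578]] and Aᵀq = [636, 61188]ᵀ.
Δ = 5·20578 − 216² = 56234.
m = (636·20578 − 216·61188)/56234 = -64500/28117; c = (5·61188 − 216·636)/56234 = 84282/28117.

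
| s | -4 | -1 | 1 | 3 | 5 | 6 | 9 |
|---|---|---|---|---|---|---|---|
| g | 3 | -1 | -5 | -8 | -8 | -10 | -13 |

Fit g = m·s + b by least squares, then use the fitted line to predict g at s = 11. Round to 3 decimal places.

ĝ = -16.090

XᵀX·[m, b]ᵀ = Xᵀg reads: 169·m + 19·b = -257;  19·m + 7·b = -42.
(Σs·s = 169, Σs = 19, Σ1 = 7, Σs·g = -257, Σg = -42.)
det = 169·7 − 19² = 822.
m = ((-257)·7 − 19·(-42))/822 = -1001/822; b = (169·(-42) − 19·(-257))/822 = -2215/822.
At s = 11: ĝ = (-1001/822)·(11) + (-2215/822)·(1) = -6613/411.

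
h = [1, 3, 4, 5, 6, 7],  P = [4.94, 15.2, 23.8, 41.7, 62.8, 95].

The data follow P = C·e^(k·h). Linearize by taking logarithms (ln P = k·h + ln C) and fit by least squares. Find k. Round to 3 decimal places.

k = 0.494

Linearized form: ln P = k·h + ln C. From the 6 transformed points,
AᵀA = [[136.0000, 26.0000]; [26.0000, 6]], rhs = [97.8094, 19.9127]ᵀ  (here Σh = 26.0000, Σ(h)² = 136.0000, Σln P = 19.9127, Σh·ln P = 97.8094).
Solving (det = 140.0000): k = 0.49376, ln C = 1.17915.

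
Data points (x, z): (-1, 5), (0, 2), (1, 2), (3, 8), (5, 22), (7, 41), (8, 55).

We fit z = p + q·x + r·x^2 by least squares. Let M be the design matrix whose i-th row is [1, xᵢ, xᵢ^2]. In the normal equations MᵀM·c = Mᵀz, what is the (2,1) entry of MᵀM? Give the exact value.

Row 2 ↔ basis x, column 1 ↔ basis 1, so (MᵀM)_{2,1} = Σᵢ x = (-1)·(1) + (0)·(1) + (1)·(1) + (3)·(1) + (5)·(1) + (7)·(1) + (8)·(1) = 23.

23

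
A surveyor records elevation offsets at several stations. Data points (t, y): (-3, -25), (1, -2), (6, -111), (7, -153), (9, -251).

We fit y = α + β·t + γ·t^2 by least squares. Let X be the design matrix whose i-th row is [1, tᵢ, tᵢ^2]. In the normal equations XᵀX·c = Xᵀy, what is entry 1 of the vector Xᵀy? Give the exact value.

Entry 1 ↔ basis 1, so (Xᵀy)_{1} = Σᵢ yᵢ = (1)·(-25) + (1)·(-2) + (1)·(-111) + (1)·(-153) + (1)·(-251) = -542.

-542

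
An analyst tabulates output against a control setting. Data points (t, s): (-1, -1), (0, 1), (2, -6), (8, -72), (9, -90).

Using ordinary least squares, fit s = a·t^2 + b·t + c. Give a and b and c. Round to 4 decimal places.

Normal-equation sums: Σt^2·t^2 = 10674, Σt^2·t = 1248, Σt^2 = 150, Σt·t = 150, Σt = 18, Σ1 = 5.
Right-hand side: Σt^2·s = -11923, Σt·s = -1397, Σs = -168.
Normal equations: [[10674, 1248, 150]; [1248, 150, 18]; [150, 18, 5]]·[a, b, c]ᵀ = [-11923, -1397, -168]ᵀ.
Row-reducing yields a = -21295/20634, b = -14899/20634, c = -136/3439.

a = -1.0320, b = -0.7221, c = -0.0395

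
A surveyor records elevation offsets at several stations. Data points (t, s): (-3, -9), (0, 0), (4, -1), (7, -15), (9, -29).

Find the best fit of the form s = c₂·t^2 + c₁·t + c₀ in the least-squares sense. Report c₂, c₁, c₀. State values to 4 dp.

From the data, Σt^2·t^2 = 9299, Σt^2·t = 1109, Σt^2 = 155, Σt·t = 155, Σt = 17, Σ1 = 5.
For Mᵀs: Σt^2·s = -3181, Σt·s = -343, Σs = -54.
MᵀM·[c₂, c₁, c₀]ᵀ = Mᵀs becomes [[9299, 1109, 155]; [1109, 155, 17]; [155, 17, 5]]·[c₂, c₁, c₀]ᵀ = [-3181, -343, -54]ᵀ.
Inverting the 3×3 Gram matrix, [c₂, c₁, c₀]ᵀ = [-22379/40872, 66971/40872, 4105/6812]ᵀ.

c₂ = -0.5475, c₁ = 1.6386, c₀ = 0.6026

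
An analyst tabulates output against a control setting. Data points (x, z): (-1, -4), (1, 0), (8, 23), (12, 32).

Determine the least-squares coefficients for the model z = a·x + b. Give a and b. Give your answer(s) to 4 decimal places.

Sums needed: Σx·x = 210, Σx = 20, Σ1 = 4.
And Σx·z = 572, Σz = 51.
Eliminating b: 4·(row 1) − 20·(row 2) gives 440·a = 4·572 − 20·51 = 1268, so a = 317/110.
Then b = (51 − 20·(317/110))/4 = -73/44.

a = 2.8818, b = -1.6591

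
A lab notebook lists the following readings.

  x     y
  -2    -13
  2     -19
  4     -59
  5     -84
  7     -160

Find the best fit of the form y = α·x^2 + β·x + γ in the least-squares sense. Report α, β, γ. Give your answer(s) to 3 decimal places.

α = -2.954, β = -1.515, γ = -4.259

AᵀA·[α, β, γ]ᵀ = Aᵀy reads: 3314·α + 532·β + 98·γ = -11012;  532·α + 98·β + 16·γ = -1788;  98·α + 16·β + 5·γ = -335.
Inverting the 3×3 Gram matrix, [α, β, γ]ᵀ = [-1657/561, -3684/2431, -31061/7293]ᵀ.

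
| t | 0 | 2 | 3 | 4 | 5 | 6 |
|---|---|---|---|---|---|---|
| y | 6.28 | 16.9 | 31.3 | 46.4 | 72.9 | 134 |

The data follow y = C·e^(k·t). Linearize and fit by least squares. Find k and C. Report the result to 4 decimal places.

Linearized form: ln y = k·t + ln C. From the 6 transformed points,
AᵀA = [[90.0000, 20.0000]; [20.0000, 6]], rhs = [82.1672, 21.1325]ᵀ  (here Σt = 20.0000, Σ(t)² = 90.0000, Σln y = 21.1325, Σt·ln y = 82.1672).
Δ = 90.0000·6 − (20.0000)² = 140.0000; k = (82.1672·6 − 20.0000·21.1325)/140.0000 = 0.50252, ln C = (90.0000·21.1325 − 20.0000·82.1672)/140.0000 = 1.84703, so C = exp(1.84703) = 6.34097.

k = 0.5025, C = 6.3410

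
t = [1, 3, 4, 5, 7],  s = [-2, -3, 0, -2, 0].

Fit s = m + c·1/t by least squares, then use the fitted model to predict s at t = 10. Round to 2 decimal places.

ŝ = -0.99

Forming XᵀX = [[5, 809/420]; [809/420, 217681/176400]] and Xᵀs = [-7, -17/5]ᵀ gives XᵀX·[m, c]ᵀ = Xᵀs.
Eliminating c: (217681/176400)·(row 1) − (809/420)·(row 2) gives (108481/44100)·m = (217681/176400)·(-7) − (809/420)·(-17/5) = -10529/5040, so m = -368515/433924.
Then c = ((-17/5) − (809/420)·(-368515/433924))/(217681/176400) = -155085/108481.
At t = 10: ŝ = (-368515/433924)·(1) + (-155085/108481)·(1/10) = -430549/433924.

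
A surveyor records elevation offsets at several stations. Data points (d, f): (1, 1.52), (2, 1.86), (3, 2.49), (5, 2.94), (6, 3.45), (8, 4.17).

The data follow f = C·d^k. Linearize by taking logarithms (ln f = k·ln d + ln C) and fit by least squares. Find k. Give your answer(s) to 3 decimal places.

k = 0.484

Taking logs, ln f = k·ln d + ln C, so regress ln f on ln d.
Σln d = 7.2724, Σ(ln d)² = 11.8122, Σln f = 5.6963, Σln d·ln f = 8.3562.
Equations: 11.8122·k + 7.2724·ln C = 8.3562;  7.2724·k + 6·ln C = 5.6963.
Δ = 11.8122·6 − (7.2724)² = 17.9853; k = (8.3562·6 − 7.2724·5.6963)/17.9853 = 0.48437, ln C = (11.8122·5.6963 − 7.2724·8.3562)/17.9853 = 0.36229.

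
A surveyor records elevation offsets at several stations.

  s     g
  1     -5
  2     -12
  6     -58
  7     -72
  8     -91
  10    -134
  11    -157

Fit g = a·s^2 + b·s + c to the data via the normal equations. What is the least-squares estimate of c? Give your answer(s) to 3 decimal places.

c = -0.744

Sums needed: Σs^2·s^2 = 32451, Σs^2·s = 3411, Σs^2 = 375, Σs·s = 375, Σs = 45, Σ1 = 7.
And Σs^2·g = -43890, Σs·g = -4676, Σg = -529.
So MᵀM·[a, b, c]ᵀ = Mᵀg: [[32451, 3411, 375]; [3411, 375, 45]; [375, 45, 7]]·[a, b, c]ᵀ = [-43890, -4676, -529]ᵀ.
Solving the 3×3 system (Gaussian elimination) gives a = -22271/22946, b = -244487/68838, c = -776/1043.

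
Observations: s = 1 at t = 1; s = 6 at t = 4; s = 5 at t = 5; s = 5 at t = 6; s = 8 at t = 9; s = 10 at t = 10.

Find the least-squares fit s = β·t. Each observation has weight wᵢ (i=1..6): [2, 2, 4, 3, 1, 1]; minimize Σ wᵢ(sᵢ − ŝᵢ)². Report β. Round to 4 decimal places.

With design matrix M, MᵀWM = [[423]] and MᵀWs = [412]ᵀ.
β = 412/423 = 0.973995.

β = 0.9740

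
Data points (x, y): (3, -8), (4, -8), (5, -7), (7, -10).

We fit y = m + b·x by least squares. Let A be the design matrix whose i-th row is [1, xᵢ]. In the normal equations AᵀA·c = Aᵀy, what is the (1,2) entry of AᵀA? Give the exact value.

Row 1 ↔ basis 1, column 2 ↔ basis x, so (AᵀA)_{1,2} = Σᵢ x = (1)·(3) + (1)·(4) + (1)·(5) + (1)·(7) = 19.

19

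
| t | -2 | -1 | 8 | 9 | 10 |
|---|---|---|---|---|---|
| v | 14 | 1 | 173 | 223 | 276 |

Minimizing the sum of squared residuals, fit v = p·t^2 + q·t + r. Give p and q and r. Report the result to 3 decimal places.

Compute the Gram sums: Σt^2·t^2 = 20674, Σt^2·t = 2232, Σt^2 = 250, Σt·t = 250, Σt = 24, Σ1 = 5.
For Xᵀv: Σt^2·v = 56792, Σt·v = 6122, Σv = 687.
XᵀX·[p, q, r]ᵀ = Xᵀv becomes [[20674, 2232, 250]; [2232, 250, 24]; [250, 24, 5]]·[p, q, r]ᵀ = [56792, 6122, 687]ᵀ.
Solving the 3×3 system (Gaussian elimination) gives p = 138001/46039, q = -91873/46039, r = -19043/6577.

p = 2.997, q = -1.996, r = -2.895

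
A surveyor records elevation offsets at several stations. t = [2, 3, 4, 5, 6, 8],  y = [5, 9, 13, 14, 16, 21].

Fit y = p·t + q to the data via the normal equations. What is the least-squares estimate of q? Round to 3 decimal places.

q = 1.200

Sums needed: Σt·t = 154, Σt = 28, Σ1 = 6.
For Mᵀy: Σt·y = 423, Σy = 78.
Eliminating q: 6·(row 1) − 28·(row 2) gives 140·p = 6·423 − 28·78 = 354, so p = 177/70.
Then q = (78 − 28·(177/70))/6 = 6/5.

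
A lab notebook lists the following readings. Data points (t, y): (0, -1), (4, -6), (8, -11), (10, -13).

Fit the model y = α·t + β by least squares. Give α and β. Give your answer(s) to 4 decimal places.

α = -1.2119, β = -1.0847

Entries of MᵀM: Σt·t = 180, Σt = 22, Σ1 = 4.
Right-hand side: Σt·y = -242, Σy = -31.
So MᵀM·[α, β]ᵀ = Mᵀy: [[180, 22]; [22, 4]]·[α, β]ᵀ = [-242, -31]ᵀ.
det = 180·4 − 22² = 236.
α = ((-242)·4 − 22·(-31))/236 = -143/118; β = (180·(-31) − 22·(-242))/236 = -64/59.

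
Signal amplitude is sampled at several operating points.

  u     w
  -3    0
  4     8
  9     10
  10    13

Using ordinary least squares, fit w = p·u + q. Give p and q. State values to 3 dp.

p = 0.915, q = 3.175

Entries of AᵀA: Σu·u = 206, Σu = 20, Σ1 = 4.
For Aᵀw: Σu·w = 252, Σw = 31.
Eliminating q: 4·(row 1) − 20·(row 2) gives 424·p = 4·252 − 20·31 = 388, so p = 97/106.
Then q = (31 − 20·(97/106))/4 = 673/212.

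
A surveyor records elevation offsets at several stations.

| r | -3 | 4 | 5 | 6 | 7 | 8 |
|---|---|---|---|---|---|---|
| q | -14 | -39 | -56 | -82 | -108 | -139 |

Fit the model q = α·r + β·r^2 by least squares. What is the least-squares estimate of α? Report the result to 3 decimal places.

α = -1.472

The normal system MᵀM·[α, β]ᵀ = Mᵀq is [[199, 1233]; [1233, 8755]]·[α, β]ᵀ = [-2754, -19290]ᵀ.
Determinant 199·8755 − 1233² = 221956.
α = ((-2754)·8755 − 1233·(-19290))/221956 = -81675/55489; β = (199·(-19290) − 1233·(-2754))/221956 = -110757/55489.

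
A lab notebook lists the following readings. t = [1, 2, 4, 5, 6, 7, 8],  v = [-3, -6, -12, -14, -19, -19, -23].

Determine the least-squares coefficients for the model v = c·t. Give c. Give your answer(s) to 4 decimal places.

c = -2.8923

The normal equations are: 195·c = -564.
(Σt·t = 195, Σt·v = -564.)
c = (-564)/195 = -2.89231.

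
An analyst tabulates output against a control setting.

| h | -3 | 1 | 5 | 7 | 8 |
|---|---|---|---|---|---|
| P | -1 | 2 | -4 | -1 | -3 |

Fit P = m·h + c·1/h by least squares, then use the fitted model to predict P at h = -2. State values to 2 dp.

The normal equations are: 148·m + 5·c = -46;  5·m + (837649/705600)·c = 853/840.
Eliminating c: (837649/705600)·(row 1) − 5·(row 2) gives (26583013/176400)·m = (837649/705600)·(-46) − 5·(853/840) = -21057227/352800, so m = -21057227/53166026.
Then c = ((853/840) − 5·(-21057227/53166026))/(837649/705600) = 67083240/26583013.
At h = -2: P̂ = (-21057227/53166026)·(-2) + (67083240/26583013)·(-1/2) = -12484393/26583013.

P̂ = -0.47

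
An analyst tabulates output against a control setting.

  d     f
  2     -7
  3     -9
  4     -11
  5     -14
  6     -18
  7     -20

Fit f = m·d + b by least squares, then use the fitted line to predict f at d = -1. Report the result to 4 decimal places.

f̂ = 1.7619

Sums needed: Σd·d = 139, Σd = 27, Σ1 = 6.
And Σd·f = -403, Σf = -79.
Determinant 139·6 − 27² = 105.
m = ((-403)·6 − 27·(-79))/105 = -19/7; b = (139·(-79) − 27·(-403))/105 = -20/21.
At d = -1: f̂ = (-19/7)·(-1) + (-20/21)·(1) = 37/21.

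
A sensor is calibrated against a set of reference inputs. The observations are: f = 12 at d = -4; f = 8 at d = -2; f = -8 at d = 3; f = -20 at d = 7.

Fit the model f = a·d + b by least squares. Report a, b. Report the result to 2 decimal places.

Setting ∂/∂a … = 0 gives: 78·a + 4·b = -228;  4·a + 4·b = -8.
Δ = 78·4 − 4² = 296.
a = ((-228)·4 − 4·(-8))/296 = -110/37; b = (78·(-8) − 4·(-228))/296 = 36/37.

a = -2.97, b = 0.97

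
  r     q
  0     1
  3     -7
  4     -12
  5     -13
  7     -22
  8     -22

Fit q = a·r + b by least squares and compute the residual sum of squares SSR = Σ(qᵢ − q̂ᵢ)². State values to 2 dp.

SSR = 7.90

The normal system MᵀM·[a, b]ᵀ = Mᵀq is [[163, 27]; [27, 6]]·[a, b]ᵀ = [-464, -75]ᵀ.
Eliminating b: 6·(row 1) − 27·(row 2) gives 249·a = 6·(-464) − 27·(-75) = -759, so a = -253/83.
Then b = ((-75) − 27·(-253/83))/6 = 101/83.
Residuals: -18/83, 77/83, -85/83, 85/83, -156/83, 97/83; SSR = 656/83.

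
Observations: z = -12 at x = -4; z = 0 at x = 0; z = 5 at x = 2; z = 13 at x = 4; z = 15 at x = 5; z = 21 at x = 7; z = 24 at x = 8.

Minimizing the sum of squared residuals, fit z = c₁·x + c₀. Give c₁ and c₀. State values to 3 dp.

c₁ = 3.019, c₀ = -0.060

The normal equations are: 174·c₁ + 22·c₀ = 524;  22·c₁ + 7·c₀ = 66.
Eliminating c₀: 7·(row 1) − 22·(row 2) gives 734·c₁ = 7·524 − 22·66 = 2216, so c₁ = 1108/367.
Then c₀ = (66 − 22·(1108/367))/7 = -22/367.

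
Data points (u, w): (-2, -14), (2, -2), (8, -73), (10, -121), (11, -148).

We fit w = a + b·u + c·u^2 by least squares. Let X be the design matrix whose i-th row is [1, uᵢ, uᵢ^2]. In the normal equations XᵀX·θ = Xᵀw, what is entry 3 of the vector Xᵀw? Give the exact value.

-34744

Entry 3 ↔ basis u^2, so (Xᵀw)_{3} = Σᵢ (u^2)·wᵢ = (4)·(-14) + (4)·(-2) + (64)·(-73) + (100)·(-121) + (121)·(-148) = -34744.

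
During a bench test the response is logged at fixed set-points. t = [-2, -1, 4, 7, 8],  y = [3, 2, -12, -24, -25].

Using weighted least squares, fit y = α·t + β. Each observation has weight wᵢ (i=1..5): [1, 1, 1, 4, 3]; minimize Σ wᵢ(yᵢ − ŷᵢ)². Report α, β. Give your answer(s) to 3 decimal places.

α = -3.002, β = -1.888

Normal-equation sums: Σwᵢ·t·t = 409, Σwᵢ·t = 53, Σwᵢ·1 = 10.
Right-hand side: Σwᵢ·t·y = -1328, Σwᵢ·y = -178.
Eliminating β: 10·(row 1) − 53·(row 2) gives 1281·α = 10·(-1328) − 53·(-178) = -3846, so α = -1282/427.
Then β = ((-178) − 53·(-1282/427))/10 = -806/427.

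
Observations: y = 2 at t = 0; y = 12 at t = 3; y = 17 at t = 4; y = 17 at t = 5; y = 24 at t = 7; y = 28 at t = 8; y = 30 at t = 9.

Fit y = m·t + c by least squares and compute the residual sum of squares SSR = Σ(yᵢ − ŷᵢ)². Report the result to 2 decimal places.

Entries of MᵀM: Σt·t = 244, Σt = 36, Σ1 = 7.
Moment sums: Σt·y = 851, Σy = 130.
det = 244·7 − 36² = 412.
m = (851·7 − 36·130)/412 = 1277/412; c = (244·130 − 36·851)/412 = 271/103.
Residuals: -65/103, 29/412, 203/103, -465/412, -135/412, 59/103, -217/412; SSR = 2585/412.

SSR = 6.27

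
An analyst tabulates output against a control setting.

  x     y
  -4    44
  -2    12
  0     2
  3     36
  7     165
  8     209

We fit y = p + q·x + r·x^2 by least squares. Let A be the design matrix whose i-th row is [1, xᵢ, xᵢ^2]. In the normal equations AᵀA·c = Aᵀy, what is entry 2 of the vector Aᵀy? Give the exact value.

Entry 2 ↔ basis x, so (Aᵀy)_{2} = Σᵢ (x)·yᵢ = (-4)·(44) + (-2)·(12) + (0)·(2) + (3)·(36) + (7)·(165) + (8)·(209) = 2735.

2735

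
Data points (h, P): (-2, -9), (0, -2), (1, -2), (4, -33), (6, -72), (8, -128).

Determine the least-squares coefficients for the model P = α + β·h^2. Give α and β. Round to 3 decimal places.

α = -1.046, β = -1.981

The normal equations are: 6·α + 121·β = -246;  121·α + 5665·β = -11350.
Determinant 6·5665 − 121² = 19349.
α = ((-246)·5665 − 121·(-11350))/19349 = -1840/1759; β = (6·(-11350) − 121·(-246))/19349 = -38334/19349.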